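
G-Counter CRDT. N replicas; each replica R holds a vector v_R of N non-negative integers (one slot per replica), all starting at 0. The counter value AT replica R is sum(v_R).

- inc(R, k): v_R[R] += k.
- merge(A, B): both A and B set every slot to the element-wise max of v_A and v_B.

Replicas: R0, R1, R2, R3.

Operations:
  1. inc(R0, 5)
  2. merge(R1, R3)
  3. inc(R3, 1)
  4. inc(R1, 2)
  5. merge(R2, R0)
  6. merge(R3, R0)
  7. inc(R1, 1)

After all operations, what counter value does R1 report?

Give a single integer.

Op 1: inc R0 by 5 -> R0=(5,0,0,0) value=5
Op 2: merge R1<->R3 -> R1=(0,0,0,0) R3=(0,0,0,0)
Op 3: inc R3 by 1 -> R3=(0,0,0,1) value=1
Op 4: inc R1 by 2 -> R1=(0,2,0,0) value=2
Op 5: merge R2<->R0 -> R2=(5,0,0,0) R0=(5,0,0,0)
Op 6: merge R3<->R0 -> R3=(5,0,0,1) R0=(5,0,0,1)
Op 7: inc R1 by 1 -> R1=(0,3,0,0) value=3

Answer: 3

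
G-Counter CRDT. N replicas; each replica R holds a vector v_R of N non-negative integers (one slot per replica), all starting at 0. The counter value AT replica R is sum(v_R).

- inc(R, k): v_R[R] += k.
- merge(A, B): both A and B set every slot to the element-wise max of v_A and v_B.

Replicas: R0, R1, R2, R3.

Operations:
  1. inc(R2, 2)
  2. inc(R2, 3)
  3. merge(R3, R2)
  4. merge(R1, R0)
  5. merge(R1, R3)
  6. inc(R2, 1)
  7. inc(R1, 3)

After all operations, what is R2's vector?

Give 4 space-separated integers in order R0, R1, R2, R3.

Answer: 0 0 6 0

Derivation:
Op 1: inc R2 by 2 -> R2=(0,0,2,0) value=2
Op 2: inc R2 by 3 -> R2=(0,0,5,0) value=5
Op 3: merge R3<->R2 -> R3=(0,0,5,0) R2=(0,0,5,0)
Op 4: merge R1<->R0 -> R1=(0,0,0,0) R0=(0,0,0,0)
Op 5: merge R1<->R3 -> R1=(0,0,5,0) R3=(0,0,5,0)
Op 6: inc R2 by 1 -> R2=(0,0,6,0) value=6
Op 7: inc R1 by 3 -> R1=(0,3,5,0) value=8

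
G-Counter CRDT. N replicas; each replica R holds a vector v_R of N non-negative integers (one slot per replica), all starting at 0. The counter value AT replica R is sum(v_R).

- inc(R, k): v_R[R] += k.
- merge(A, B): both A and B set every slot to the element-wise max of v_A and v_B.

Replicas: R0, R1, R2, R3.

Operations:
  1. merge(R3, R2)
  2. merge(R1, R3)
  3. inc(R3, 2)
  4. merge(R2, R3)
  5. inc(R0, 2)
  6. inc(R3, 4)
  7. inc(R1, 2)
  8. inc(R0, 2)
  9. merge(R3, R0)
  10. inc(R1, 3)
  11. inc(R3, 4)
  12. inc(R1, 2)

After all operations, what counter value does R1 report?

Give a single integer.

Answer: 7

Derivation:
Op 1: merge R3<->R2 -> R3=(0,0,0,0) R2=(0,0,0,0)
Op 2: merge R1<->R3 -> R1=(0,0,0,0) R3=(0,0,0,0)
Op 3: inc R3 by 2 -> R3=(0,0,0,2) value=2
Op 4: merge R2<->R3 -> R2=(0,0,0,2) R3=(0,0,0,2)
Op 5: inc R0 by 2 -> R0=(2,0,0,0) value=2
Op 6: inc R3 by 4 -> R3=(0,0,0,6) value=6
Op 7: inc R1 by 2 -> R1=(0,2,0,0) value=2
Op 8: inc R0 by 2 -> R0=(4,0,0,0) value=4
Op 9: merge R3<->R0 -> R3=(4,0,0,6) R0=(4,0,0,6)
Op 10: inc R1 by 3 -> R1=(0,5,0,0) value=5
Op 11: inc R3 by 4 -> R3=(4,0,0,10) value=14
Op 12: inc R1 by 2 -> R1=(0,7,0,0) value=7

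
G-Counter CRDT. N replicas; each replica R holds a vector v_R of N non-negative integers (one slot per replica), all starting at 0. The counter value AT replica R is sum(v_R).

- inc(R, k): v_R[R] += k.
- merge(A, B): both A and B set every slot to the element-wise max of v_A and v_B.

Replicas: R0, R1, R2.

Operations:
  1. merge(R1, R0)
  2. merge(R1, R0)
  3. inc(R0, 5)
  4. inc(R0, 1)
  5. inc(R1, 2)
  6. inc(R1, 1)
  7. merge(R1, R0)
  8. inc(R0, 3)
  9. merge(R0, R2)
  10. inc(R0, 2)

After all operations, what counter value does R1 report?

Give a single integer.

Answer: 9

Derivation:
Op 1: merge R1<->R0 -> R1=(0,0,0) R0=(0,0,0)
Op 2: merge R1<->R0 -> R1=(0,0,0) R0=(0,0,0)
Op 3: inc R0 by 5 -> R0=(5,0,0) value=5
Op 4: inc R0 by 1 -> R0=(6,0,0) value=6
Op 5: inc R1 by 2 -> R1=(0,2,0) value=2
Op 6: inc R1 by 1 -> R1=(0,3,0) value=3
Op 7: merge R1<->R0 -> R1=(6,3,0) R0=(6,3,0)
Op 8: inc R0 by 3 -> R0=(9,3,0) value=12
Op 9: merge R0<->R2 -> R0=(9,3,0) R2=(9,3,0)
Op 10: inc R0 by 2 -> R0=(11,3,0) value=14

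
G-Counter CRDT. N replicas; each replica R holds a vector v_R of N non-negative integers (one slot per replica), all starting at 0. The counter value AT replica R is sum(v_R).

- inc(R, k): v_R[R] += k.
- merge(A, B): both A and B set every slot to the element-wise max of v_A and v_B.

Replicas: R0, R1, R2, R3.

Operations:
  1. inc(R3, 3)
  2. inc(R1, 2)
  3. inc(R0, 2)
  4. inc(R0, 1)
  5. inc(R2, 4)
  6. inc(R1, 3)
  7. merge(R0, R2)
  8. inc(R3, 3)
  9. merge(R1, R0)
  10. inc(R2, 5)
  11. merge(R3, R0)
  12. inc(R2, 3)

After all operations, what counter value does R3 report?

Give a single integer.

Answer: 18

Derivation:
Op 1: inc R3 by 3 -> R3=(0,0,0,3) value=3
Op 2: inc R1 by 2 -> R1=(0,2,0,0) value=2
Op 3: inc R0 by 2 -> R0=(2,0,0,0) value=2
Op 4: inc R0 by 1 -> R0=(3,0,0,0) value=3
Op 5: inc R2 by 4 -> R2=(0,0,4,0) value=4
Op 6: inc R1 by 3 -> R1=(0,5,0,0) value=5
Op 7: merge R0<->R2 -> R0=(3,0,4,0) R2=(3,0,4,0)
Op 8: inc R3 by 3 -> R3=(0,0,0,6) value=6
Op 9: merge R1<->R0 -> R1=(3,5,4,0) R0=(3,5,4,0)
Op 10: inc R2 by 5 -> R2=(3,0,9,0) value=12
Op 11: merge R3<->R0 -> R3=(3,5,4,6) R0=(3,5,4,6)
Op 12: inc R2 by 3 -> R2=(3,0,12,0) value=15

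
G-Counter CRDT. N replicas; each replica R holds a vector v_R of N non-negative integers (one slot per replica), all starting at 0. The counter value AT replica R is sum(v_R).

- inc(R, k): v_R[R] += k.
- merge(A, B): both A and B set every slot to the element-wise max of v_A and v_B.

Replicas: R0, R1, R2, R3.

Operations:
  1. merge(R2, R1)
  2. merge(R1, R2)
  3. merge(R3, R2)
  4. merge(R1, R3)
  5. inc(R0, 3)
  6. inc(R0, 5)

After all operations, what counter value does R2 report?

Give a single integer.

Answer: 0

Derivation:
Op 1: merge R2<->R1 -> R2=(0,0,0,0) R1=(0,0,0,0)
Op 2: merge R1<->R2 -> R1=(0,0,0,0) R2=(0,0,0,0)
Op 3: merge R3<->R2 -> R3=(0,0,0,0) R2=(0,0,0,0)
Op 4: merge R1<->R3 -> R1=(0,0,0,0) R3=(0,0,0,0)
Op 5: inc R0 by 3 -> R0=(3,0,0,0) value=3
Op 6: inc R0 by 5 -> R0=(8,0,0,0) value=8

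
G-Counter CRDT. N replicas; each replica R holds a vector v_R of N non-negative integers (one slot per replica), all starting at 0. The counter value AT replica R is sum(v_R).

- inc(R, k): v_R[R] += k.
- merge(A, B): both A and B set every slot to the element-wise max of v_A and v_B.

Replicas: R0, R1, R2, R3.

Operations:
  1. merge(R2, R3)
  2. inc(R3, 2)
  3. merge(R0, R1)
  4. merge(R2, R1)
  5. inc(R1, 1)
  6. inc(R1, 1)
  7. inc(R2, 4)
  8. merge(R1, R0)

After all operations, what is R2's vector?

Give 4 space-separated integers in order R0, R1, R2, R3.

Answer: 0 0 4 0

Derivation:
Op 1: merge R2<->R3 -> R2=(0,0,0,0) R3=(0,0,0,0)
Op 2: inc R3 by 2 -> R3=(0,0,0,2) value=2
Op 3: merge R0<->R1 -> R0=(0,0,0,0) R1=(0,0,0,0)
Op 4: merge R2<->R1 -> R2=(0,0,0,0) R1=(0,0,0,0)
Op 5: inc R1 by 1 -> R1=(0,1,0,0) value=1
Op 6: inc R1 by 1 -> R1=(0,2,0,0) value=2
Op 7: inc R2 by 4 -> R2=(0,0,4,0) value=4
Op 8: merge R1<->R0 -> R1=(0,2,0,0) R0=(0,2,0,0)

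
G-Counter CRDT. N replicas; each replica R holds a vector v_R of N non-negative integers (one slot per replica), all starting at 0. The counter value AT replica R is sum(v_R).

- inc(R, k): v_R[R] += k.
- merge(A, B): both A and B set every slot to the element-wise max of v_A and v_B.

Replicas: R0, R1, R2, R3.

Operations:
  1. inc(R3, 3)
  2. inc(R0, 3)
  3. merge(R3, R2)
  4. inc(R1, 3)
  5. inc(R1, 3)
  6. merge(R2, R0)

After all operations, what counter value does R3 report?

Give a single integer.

Op 1: inc R3 by 3 -> R3=(0,0,0,3) value=3
Op 2: inc R0 by 3 -> R0=(3,0,0,0) value=3
Op 3: merge R3<->R2 -> R3=(0,0,0,3) R2=(0,0,0,3)
Op 4: inc R1 by 3 -> R1=(0,3,0,0) value=3
Op 5: inc R1 by 3 -> R1=(0,6,0,0) value=6
Op 6: merge R2<->R0 -> R2=(3,0,0,3) R0=(3,0,0,3)

Answer: 3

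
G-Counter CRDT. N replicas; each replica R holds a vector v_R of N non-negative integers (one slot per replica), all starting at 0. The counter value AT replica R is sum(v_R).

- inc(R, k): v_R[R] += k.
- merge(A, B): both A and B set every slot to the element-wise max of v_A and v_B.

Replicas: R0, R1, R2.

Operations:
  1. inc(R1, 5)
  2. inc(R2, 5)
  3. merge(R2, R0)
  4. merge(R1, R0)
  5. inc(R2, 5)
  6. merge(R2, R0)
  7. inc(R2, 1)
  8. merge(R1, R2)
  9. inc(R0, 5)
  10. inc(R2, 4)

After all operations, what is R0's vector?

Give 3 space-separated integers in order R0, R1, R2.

Answer: 5 5 10

Derivation:
Op 1: inc R1 by 5 -> R1=(0,5,0) value=5
Op 2: inc R2 by 5 -> R2=(0,0,5) value=5
Op 3: merge R2<->R0 -> R2=(0,0,5) R0=(0,0,5)
Op 4: merge R1<->R0 -> R1=(0,5,5) R0=(0,5,5)
Op 5: inc R2 by 5 -> R2=(0,0,10) value=10
Op 6: merge R2<->R0 -> R2=(0,5,10) R0=(0,5,10)
Op 7: inc R2 by 1 -> R2=(0,5,11) value=16
Op 8: merge R1<->R2 -> R1=(0,5,11) R2=(0,5,11)
Op 9: inc R0 by 5 -> R0=(5,5,10) value=20
Op 10: inc R2 by 4 -> R2=(0,5,15) value=20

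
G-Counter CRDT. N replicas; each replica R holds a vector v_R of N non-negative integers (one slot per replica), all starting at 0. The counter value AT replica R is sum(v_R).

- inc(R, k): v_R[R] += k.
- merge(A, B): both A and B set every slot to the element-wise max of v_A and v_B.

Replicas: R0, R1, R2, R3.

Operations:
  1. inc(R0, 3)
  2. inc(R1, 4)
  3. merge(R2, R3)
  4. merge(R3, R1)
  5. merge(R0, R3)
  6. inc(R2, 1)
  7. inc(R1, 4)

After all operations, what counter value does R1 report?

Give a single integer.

Op 1: inc R0 by 3 -> R0=(3,0,0,0) value=3
Op 2: inc R1 by 4 -> R1=(0,4,0,0) value=4
Op 3: merge R2<->R3 -> R2=(0,0,0,0) R3=(0,0,0,0)
Op 4: merge R3<->R1 -> R3=(0,4,0,0) R1=(0,4,0,0)
Op 5: merge R0<->R3 -> R0=(3,4,0,0) R3=(3,4,0,0)
Op 6: inc R2 by 1 -> R2=(0,0,1,0) value=1
Op 7: inc R1 by 4 -> R1=(0,8,0,0) value=8

Answer: 8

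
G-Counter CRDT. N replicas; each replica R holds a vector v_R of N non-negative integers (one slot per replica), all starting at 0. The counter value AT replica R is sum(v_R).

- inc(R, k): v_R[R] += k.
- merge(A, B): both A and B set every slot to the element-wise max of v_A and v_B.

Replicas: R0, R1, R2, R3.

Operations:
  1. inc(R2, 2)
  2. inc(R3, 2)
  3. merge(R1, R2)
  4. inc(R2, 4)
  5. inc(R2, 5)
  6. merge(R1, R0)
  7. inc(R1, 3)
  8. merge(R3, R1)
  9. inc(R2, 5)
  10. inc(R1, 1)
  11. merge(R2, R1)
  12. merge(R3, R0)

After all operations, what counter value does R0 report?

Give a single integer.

Answer: 7

Derivation:
Op 1: inc R2 by 2 -> R2=(0,0,2,0) value=2
Op 2: inc R3 by 2 -> R3=(0,0,0,2) value=2
Op 3: merge R1<->R2 -> R1=(0,0,2,0) R2=(0,0,2,0)
Op 4: inc R2 by 4 -> R2=(0,0,6,0) value=6
Op 5: inc R2 by 5 -> R2=(0,0,11,0) value=11
Op 6: merge R1<->R0 -> R1=(0,0,2,0) R0=(0,0,2,0)
Op 7: inc R1 by 3 -> R1=(0,3,2,0) value=5
Op 8: merge R3<->R1 -> R3=(0,3,2,2) R1=(0,3,2,2)
Op 9: inc R2 by 5 -> R2=(0,0,16,0) value=16
Op 10: inc R1 by 1 -> R1=(0,4,2,2) value=8
Op 11: merge R2<->R1 -> R2=(0,4,16,2) R1=(0,4,16,2)
Op 12: merge R3<->R0 -> R3=(0,3,2,2) R0=(0,3,2,2)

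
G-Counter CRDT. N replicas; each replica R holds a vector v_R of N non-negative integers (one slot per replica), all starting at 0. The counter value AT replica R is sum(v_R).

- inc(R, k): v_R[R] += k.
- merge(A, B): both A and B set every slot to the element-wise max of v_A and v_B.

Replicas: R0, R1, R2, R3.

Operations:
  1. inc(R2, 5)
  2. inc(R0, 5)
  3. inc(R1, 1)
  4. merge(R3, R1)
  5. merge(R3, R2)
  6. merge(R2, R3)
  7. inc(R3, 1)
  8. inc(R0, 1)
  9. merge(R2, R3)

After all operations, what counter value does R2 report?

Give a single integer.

Answer: 7

Derivation:
Op 1: inc R2 by 5 -> R2=(0,0,5,0) value=5
Op 2: inc R0 by 5 -> R0=(5,0,0,0) value=5
Op 3: inc R1 by 1 -> R1=(0,1,0,0) value=1
Op 4: merge R3<->R1 -> R3=(0,1,0,0) R1=(0,1,0,0)
Op 5: merge R3<->R2 -> R3=(0,1,5,0) R2=(0,1,5,0)
Op 6: merge R2<->R3 -> R2=(0,1,5,0) R3=(0,1,5,0)
Op 7: inc R3 by 1 -> R3=(0,1,5,1) value=7
Op 8: inc R0 by 1 -> R0=(6,0,0,0) value=6
Op 9: merge R2<->R3 -> R2=(0,1,5,1) R3=(0,1,5,1)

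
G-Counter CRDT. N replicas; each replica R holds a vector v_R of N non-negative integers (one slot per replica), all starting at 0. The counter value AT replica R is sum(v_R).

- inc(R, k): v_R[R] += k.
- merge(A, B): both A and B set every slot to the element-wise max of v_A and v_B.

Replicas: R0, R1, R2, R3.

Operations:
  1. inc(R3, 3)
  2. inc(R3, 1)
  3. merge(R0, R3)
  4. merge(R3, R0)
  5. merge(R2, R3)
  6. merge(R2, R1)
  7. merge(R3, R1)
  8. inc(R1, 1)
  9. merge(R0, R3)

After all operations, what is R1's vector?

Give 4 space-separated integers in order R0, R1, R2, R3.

Answer: 0 1 0 4

Derivation:
Op 1: inc R3 by 3 -> R3=(0,0,0,3) value=3
Op 2: inc R3 by 1 -> R3=(0,0,0,4) value=4
Op 3: merge R0<->R3 -> R0=(0,0,0,4) R3=(0,0,0,4)
Op 4: merge R3<->R0 -> R3=(0,0,0,4) R0=(0,0,0,4)
Op 5: merge R2<->R3 -> R2=(0,0,0,4) R3=(0,0,0,4)
Op 6: merge R2<->R1 -> R2=(0,0,0,4) R1=(0,0,0,4)
Op 7: merge R3<->R1 -> R3=(0,0,0,4) R1=(0,0,0,4)
Op 8: inc R1 by 1 -> R1=(0,1,0,4) value=5
Op 9: merge R0<->R3 -> R0=(0,0,0,4) R3=(0,0,0,4)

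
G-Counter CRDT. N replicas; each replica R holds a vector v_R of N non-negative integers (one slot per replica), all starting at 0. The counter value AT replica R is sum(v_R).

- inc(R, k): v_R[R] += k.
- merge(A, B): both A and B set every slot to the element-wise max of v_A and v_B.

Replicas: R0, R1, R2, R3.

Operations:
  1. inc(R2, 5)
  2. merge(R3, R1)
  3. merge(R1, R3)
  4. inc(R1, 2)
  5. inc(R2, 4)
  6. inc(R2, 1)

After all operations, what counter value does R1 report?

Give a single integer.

Op 1: inc R2 by 5 -> R2=(0,0,5,0) value=5
Op 2: merge R3<->R1 -> R3=(0,0,0,0) R1=(0,0,0,0)
Op 3: merge R1<->R3 -> R1=(0,0,0,0) R3=(0,0,0,0)
Op 4: inc R1 by 2 -> R1=(0,2,0,0) value=2
Op 5: inc R2 by 4 -> R2=(0,0,9,0) value=9
Op 6: inc R2 by 1 -> R2=(0,0,10,0) value=10

Answer: 2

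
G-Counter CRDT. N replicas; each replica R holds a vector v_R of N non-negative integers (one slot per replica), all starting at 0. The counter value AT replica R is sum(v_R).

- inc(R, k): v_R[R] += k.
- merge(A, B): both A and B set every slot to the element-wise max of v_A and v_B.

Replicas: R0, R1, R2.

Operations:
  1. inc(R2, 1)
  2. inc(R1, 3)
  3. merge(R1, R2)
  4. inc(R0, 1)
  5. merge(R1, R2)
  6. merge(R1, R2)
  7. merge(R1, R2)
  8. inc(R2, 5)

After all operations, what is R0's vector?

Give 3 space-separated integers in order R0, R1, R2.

Answer: 1 0 0

Derivation:
Op 1: inc R2 by 1 -> R2=(0,0,1) value=1
Op 2: inc R1 by 3 -> R1=(0,3,0) value=3
Op 3: merge R1<->R2 -> R1=(0,3,1) R2=(0,3,1)
Op 4: inc R0 by 1 -> R0=(1,0,0) value=1
Op 5: merge R1<->R2 -> R1=(0,3,1) R2=(0,3,1)
Op 6: merge R1<->R2 -> R1=(0,3,1) R2=(0,3,1)
Op 7: merge R1<->R2 -> R1=(0,3,1) R2=(0,3,1)
Op 8: inc R2 by 5 -> R2=(0,3,6) value=9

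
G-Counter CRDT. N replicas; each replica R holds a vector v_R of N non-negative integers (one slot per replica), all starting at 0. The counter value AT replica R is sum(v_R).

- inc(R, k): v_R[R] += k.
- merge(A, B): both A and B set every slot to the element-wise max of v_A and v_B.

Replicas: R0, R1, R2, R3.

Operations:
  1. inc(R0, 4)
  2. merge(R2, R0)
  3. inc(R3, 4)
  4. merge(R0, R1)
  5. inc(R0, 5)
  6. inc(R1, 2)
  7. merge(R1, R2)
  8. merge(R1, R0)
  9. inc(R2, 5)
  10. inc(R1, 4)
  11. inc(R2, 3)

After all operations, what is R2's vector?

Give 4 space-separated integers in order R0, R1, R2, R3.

Op 1: inc R0 by 4 -> R0=(4,0,0,0) value=4
Op 2: merge R2<->R0 -> R2=(4,0,0,0) R0=(4,0,0,0)
Op 3: inc R3 by 4 -> R3=(0,0,0,4) value=4
Op 4: merge R0<->R1 -> R0=(4,0,0,0) R1=(4,0,0,0)
Op 5: inc R0 by 5 -> R0=(9,0,0,0) value=9
Op 6: inc R1 by 2 -> R1=(4,2,0,0) value=6
Op 7: merge R1<->R2 -> R1=(4,2,0,0) R2=(4,2,0,0)
Op 8: merge R1<->R0 -> R1=(9,2,0,0) R0=(9,2,0,0)
Op 9: inc R2 by 5 -> R2=(4,2,5,0) value=11
Op 10: inc R1 by 4 -> R1=(9,6,0,0) value=15
Op 11: inc R2 by 3 -> R2=(4,2,8,0) value=14

Answer: 4 2 8 0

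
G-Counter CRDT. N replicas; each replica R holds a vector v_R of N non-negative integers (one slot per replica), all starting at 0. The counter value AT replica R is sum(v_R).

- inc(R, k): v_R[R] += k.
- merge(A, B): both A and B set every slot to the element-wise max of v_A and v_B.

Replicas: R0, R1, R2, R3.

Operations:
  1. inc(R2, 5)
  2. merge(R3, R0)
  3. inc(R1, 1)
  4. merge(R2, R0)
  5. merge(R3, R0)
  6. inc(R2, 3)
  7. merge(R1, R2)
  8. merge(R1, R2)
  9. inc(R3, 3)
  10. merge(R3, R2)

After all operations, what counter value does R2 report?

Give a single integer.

Answer: 12

Derivation:
Op 1: inc R2 by 5 -> R2=(0,0,5,0) value=5
Op 2: merge R3<->R0 -> R3=(0,0,0,0) R0=(0,0,0,0)
Op 3: inc R1 by 1 -> R1=(0,1,0,0) value=1
Op 4: merge R2<->R0 -> R2=(0,0,5,0) R0=(0,0,5,0)
Op 5: merge R3<->R0 -> R3=(0,0,5,0) R0=(0,0,5,0)
Op 6: inc R2 by 3 -> R2=(0,0,8,0) value=8
Op 7: merge R1<->R2 -> R1=(0,1,8,0) R2=(0,1,8,0)
Op 8: merge R1<->R2 -> R1=(0,1,8,0) R2=(0,1,8,0)
Op 9: inc R3 by 3 -> R3=(0,0,5,3) value=8
Op 10: merge R3<->R2 -> R3=(0,1,8,3) R2=(0,1,8,3)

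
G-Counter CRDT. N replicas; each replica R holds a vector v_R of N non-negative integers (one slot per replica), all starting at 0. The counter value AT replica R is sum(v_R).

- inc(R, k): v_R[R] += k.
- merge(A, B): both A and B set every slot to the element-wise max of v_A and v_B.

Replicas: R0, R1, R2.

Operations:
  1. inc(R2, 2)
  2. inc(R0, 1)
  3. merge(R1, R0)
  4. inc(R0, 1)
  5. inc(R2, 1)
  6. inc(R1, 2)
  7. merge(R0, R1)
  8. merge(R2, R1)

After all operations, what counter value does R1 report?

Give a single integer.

Op 1: inc R2 by 2 -> R2=(0,0,2) value=2
Op 2: inc R0 by 1 -> R0=(1,0,0) value=1
Op 3: merge R1<->R0 -> R1=(1,0,0) R0=(1,0,0)
Op 4: inc R0 by 1 -> R0=(2,0,0) value=2
Op 5: inc R2 by 1 -> R2=(0,0,3) value=3
Op 6: inc R1 by 2 -> R1=(1,2,0) value=3
Op 7: merge R0<->R1 -> R0=(2,2,0) R1=(2,2,0)
Op 8: merge R2<->R1 -> R2=(2,2,3) R1=(2,2,3)

Answer: 7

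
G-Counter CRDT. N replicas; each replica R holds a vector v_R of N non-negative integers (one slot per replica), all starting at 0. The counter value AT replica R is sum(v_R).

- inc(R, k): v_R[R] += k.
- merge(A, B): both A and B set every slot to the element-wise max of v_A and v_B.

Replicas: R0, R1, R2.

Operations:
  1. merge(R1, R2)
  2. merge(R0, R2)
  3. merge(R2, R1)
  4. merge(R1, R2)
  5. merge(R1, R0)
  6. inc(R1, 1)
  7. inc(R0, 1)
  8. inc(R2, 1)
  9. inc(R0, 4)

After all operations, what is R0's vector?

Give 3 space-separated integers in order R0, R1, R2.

Op 1: merge R1<->R2 -> R1=(0,0,0) R2=(0,0,0)
Op 2: merge R0<->R2 -> R0=(0,0,0) R2=(0,0,0)
Op 3: merge R2<->R1 -> R2=(0,0,0) R1=(0,0,0)
Op 4: merge R1<->R2 -> R1=(0,0,0) R2=(0,0,0)
Op 5: merge R1<->R0 -> R1=(0,0,0) R0=(0,0,0)
Op 6: inc R1 by 1 -> R1=(0,1,0) value=1
Op 7: inc R0 by 1 -> R0=(1,0,0) value=1
Op 8: inc R2 by 1 -> R2=(0,0,1) value=1
Op 9: inc R0 by 4 -> R0=(5,0,0) value=5

Answer: 5 0 0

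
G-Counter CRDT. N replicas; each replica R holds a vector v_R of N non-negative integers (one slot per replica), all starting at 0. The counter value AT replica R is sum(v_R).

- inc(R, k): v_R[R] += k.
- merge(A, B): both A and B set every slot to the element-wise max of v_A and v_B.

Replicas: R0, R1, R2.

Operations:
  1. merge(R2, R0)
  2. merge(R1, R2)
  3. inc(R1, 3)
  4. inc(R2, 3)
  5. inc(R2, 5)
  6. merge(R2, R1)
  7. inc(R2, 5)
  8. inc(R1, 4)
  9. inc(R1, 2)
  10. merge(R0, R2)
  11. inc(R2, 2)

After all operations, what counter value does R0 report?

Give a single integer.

Op 1: merge R2<->R0 -> R2=(0,0,0) R0=(0,0,0)
Op 2: merge R1<->R2 -> R1=(0,0,0) R2=(0,0,0)
Op 3: inc R1 by 3 -> R1=(0,3,0) value=3
Op 4: inc R2 by 3 -> R2=(0,0,3) value=3
Op 5: inc R2 by 5 -> R2=(0,0,8) value=8
Op 6: merge R2<->R1 -> R2=(0,3,8) R1=(0,3,8)
Op 7: inc R2 by 5 -> R2=(0,3,13) value=16
Op 8: inc R1 by 4 -> R1=(0,7,8) value=15
Op 9: inc R1 by 2 -> R1=(0,9,8) value=17
Op 10: merge R0<->R2 -> R0=(0,3,13) R2=(0,3,13)
Op 11: inc R2 by 2 -> R2=(0,3,15) value=18

Answer: 16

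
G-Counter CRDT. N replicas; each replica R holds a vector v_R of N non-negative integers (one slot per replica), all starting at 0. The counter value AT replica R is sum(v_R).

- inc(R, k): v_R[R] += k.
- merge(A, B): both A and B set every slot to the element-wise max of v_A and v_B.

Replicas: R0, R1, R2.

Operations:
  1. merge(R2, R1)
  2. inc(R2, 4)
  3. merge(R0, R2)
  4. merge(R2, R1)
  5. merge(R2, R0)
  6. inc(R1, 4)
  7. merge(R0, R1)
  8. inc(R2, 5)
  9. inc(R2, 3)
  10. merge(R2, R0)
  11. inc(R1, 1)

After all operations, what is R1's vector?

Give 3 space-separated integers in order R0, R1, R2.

Answer: 0 5 4

Derivation:
Op 1: merge R2<->R1 -> R2=(0,0,0) R1=(0,0,0)
Op 2: inc R2 by 4 -> R2=(0,0,4) value=4
Op 3: merge R0<->R2 -> R0=(0,0,4) R2=(0,0,4)
Op 4: merge R2<->R1 -> R2=(0,0,4) R1=(0,0,4)
Op 5: merge R2<->R0 -> R2=(0,0,4) R0=(0,0,4)
Op 6: inc R1 by 4 -> R1=(0,4,4) value=8
Op 7: merge R0<->R1 -> R0=(0,4,4) R1=(0,4,4)
Op 8: inc R2 by 5 -> R2=(0,0,9) value=9
Op 9: inc R2 by 3 -> R2=(0,0,12) value=12
Op 10: merge R2<->R0 -> R2=(0,4,12) R0=(0,4,12)
Op 11: inc R1 by 1 -> R1=(0,5,4) value=9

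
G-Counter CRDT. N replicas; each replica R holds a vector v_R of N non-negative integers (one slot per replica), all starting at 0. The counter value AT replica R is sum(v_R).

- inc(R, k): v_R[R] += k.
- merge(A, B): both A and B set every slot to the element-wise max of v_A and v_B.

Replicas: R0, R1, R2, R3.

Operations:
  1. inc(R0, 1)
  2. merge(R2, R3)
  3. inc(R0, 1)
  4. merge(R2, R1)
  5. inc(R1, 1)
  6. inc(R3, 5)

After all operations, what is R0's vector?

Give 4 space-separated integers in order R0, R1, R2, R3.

Answer: 2 0 0 0

Derivation:
Op 1: inc R0 by 1 -> R0=(1,0,0,0) value=1
Op 2: merge R2<->R3 -> R2=(0,0,0,0) R3=(0,0,0,0)
Op 3: inc R0 by 1 -> R0=(2,0,0,0) value=2
Op 4: merge R2<->R1 -> R2=(0,0,0,0) R1=(0,0,0,0)
Op 5: inc R1 by 1 -> R1=(0,1,0,0) value=1
Op 6: inc R3 by 5 -> R3=(0,0,0,5) value=5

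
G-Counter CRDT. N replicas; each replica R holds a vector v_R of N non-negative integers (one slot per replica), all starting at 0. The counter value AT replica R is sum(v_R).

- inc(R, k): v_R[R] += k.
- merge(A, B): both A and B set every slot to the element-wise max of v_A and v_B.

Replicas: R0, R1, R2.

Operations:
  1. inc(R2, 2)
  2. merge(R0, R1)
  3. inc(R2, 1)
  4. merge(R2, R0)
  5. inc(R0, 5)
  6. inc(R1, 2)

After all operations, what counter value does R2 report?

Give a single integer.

Op 1: inc R2 by 2 -> R2=(0,0,2) value=2
Op 2: merge R0<->R1 -> R0=(0,0,0) R1=(0,0,0)
Op 3: inc R2 by 1 -> R2=(0,0,3) value=3
Op 4: merge R2<->R0 -> R2=(0,0,3) R0=(0,0,3)
Op 5: inc R0 by 5 -> R0=(5,0,3) value=8
Op 6: inc R1 by 2 -> R1=(0,2,0) value=2

Answer: 3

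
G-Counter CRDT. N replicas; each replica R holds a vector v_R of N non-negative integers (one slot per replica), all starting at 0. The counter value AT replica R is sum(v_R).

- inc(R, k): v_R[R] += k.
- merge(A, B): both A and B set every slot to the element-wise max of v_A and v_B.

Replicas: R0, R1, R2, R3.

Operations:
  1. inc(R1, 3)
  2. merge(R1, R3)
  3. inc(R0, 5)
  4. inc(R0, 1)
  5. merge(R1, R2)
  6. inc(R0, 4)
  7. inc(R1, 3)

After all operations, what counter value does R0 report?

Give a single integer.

Op 1: inc R1 by 3 -> R1=(0,3,0,0) value=3
Op 2: merge R1<->R3 -> R1=(0,3,0,0) R3=(0,3,0,0)
Op 3: inc R0 by 5 -> R0=(5,0,0,0) value=5
Op 4: inc R0 by 1 -> R0=(6,0,0,0) value=6
Op 5: merge R1<->R2 -> R1=(0,3,0,0) R2=(0,3,0,0)
Op 6: inc R0 by 4 -> R0=(10,0,0,0) value=10
Op 7: inc R1 by 3 -> R1=(0,6,0,0) value=6

Answer: 10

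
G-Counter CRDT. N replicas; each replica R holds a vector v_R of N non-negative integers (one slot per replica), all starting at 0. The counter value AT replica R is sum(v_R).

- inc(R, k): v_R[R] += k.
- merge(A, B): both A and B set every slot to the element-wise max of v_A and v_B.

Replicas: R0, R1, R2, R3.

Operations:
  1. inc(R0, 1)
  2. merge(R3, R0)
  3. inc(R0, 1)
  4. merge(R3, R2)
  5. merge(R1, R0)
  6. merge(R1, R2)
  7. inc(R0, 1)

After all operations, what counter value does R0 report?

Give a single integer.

Answer: 3

Derivation:
Op 1: inc R0 by 1 -> R0=(1,0,0,0) value=1
Op 2: merge R3<->R0 -> R3=(1,0,0,0) R0=(1,0,0,0)
Op 3: inc R0 by 1 -> R0=(2,0,0,0) value=2
Op 4: merge R3<->R2 -> R3=(1,0,0,0) R2=(1,0,0,0)
Op 5: merge R1<->R0 -> R1=(2,0,0,0) R0=(2,0,0,0)
Op 6: merge R1<->R2 -> R1=(2,0,0,0) R2=(2,0,0,0)
Op 7: inc R0 by 1 -> R0=(3,0,0,0) value=3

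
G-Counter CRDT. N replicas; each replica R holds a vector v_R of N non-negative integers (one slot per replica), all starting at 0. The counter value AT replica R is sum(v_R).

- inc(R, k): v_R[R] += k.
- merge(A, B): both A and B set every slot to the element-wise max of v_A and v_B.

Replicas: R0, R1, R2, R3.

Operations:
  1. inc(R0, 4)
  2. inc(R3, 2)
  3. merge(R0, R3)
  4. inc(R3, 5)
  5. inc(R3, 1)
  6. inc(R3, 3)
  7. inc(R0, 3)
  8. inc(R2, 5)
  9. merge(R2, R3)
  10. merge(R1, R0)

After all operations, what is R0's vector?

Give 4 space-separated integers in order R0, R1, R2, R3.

Answer: 7 0 0 2

Derivation:
Op 1: inc R0 by 4 -> R0=(4,0,0,0) value=4
Op 2: inc R3 by 2 -> R3=(0,0,0,2) value=2
Op 3: merge R0<->R3 -> R0=(4,0,0,2) R3=(4,0,0,2)
Op 4: inc R3 by 5 -> R3=(4,0,0,7) value=11
Op 5: inc R3 by 1 -> R3=(4,0,0,8) value=12
Op 6: inc R3 by 3 -> R3=(4,0,0,11) value=15
Op 7: inc R0 by 3 -> R0=(7,0,0,2) value=9
Op 8: inc R2 by 5 -> R2=(0,0,5,0) value=5
Op 9: merge R2<->R3 -> R2=(4,0,5,11) R3=(4,0,5,11)
Op 10: merge R1<->R0 -> R1=(7,0,0,2) R0=(7,0,0,2)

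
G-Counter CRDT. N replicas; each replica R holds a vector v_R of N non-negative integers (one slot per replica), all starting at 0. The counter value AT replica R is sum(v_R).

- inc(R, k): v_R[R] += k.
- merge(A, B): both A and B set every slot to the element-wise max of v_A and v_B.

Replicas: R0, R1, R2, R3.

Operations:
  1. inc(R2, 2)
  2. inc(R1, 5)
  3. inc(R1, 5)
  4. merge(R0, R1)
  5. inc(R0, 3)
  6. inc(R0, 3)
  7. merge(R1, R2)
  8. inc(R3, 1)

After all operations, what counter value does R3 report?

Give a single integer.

Answer: 1

Derivation:
Op 1: inc R2 by 2 -> R2=(0,0,2,0) value=2
Op 2: inc R1 by 5 -> R1=(0,5,0,0) value=5
Op 3: inc R1 by 5 -> R1=(0,10,0,0) value=10
Op 4: merge R0<->R1 -> R0=(0,10,0,0) R1=(0,10,0,0)
Op 5: inc R0 by 3 -> R0=(3,10,0,0) value=13
Op 6: inc R0 by 3 -> R0=(6,10,0,0) value=16
Op 7: merge R1<->R2 -> R1=(0,10,2,0) R2=(0,10,2,0)
Op 8: inc R3 by 1 -> R3=(0,0,0,1) value=1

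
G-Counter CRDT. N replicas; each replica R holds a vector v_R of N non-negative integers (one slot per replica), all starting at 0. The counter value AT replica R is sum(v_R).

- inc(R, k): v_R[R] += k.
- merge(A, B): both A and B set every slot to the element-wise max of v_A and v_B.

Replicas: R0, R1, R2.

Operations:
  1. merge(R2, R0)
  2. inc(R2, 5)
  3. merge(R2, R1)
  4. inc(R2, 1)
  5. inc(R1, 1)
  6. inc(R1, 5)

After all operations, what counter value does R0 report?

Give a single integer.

Op 1: merge R2<->R0 -> R2=(0,0,0) R0=(0,0,0)
Op 2: inc R2 by 5 -> R2=(0,0,5) value=5
Op 3: merge R2<->R1 -> R2=(0,0,5) R1=(0,0,5)
Op 4: inc R2 by 1 -> R2=(0,0,6) value=6
Op 5: inc R1 by 1 -> R1=(0,1,5) value=6
Op 6: inc R1 by 5 -> R1=(0,6,5) value=11

Answer: 0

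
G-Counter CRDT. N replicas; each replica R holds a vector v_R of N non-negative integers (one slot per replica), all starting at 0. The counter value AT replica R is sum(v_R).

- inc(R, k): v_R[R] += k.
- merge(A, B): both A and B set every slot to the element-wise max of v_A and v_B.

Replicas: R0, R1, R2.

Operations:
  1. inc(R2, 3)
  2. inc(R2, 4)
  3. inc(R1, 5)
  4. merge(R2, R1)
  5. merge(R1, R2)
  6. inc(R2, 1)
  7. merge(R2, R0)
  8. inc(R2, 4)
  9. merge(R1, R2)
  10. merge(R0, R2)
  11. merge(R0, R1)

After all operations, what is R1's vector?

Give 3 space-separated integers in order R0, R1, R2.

Answer: 0 5 12

Derivation:
Op 1: inc R2 by 3 -> R2=(0,0,3) value=3
Op 2: inc R2 by 4 -> R2=(0,0,7) value=7
Op 3: inc R1 by 5 -> R1=(0,5,0) value=5
Op 4: merge R2<->R1 -> R2=(0,5,7) R1=(0,5,7)
Op 5: merge R1<->R2 -> R1=(0,5,7) R2=(0,5,7)
Op 6: inc R2 by 1 -> R2=(0,5,8) value=13
Op 7: merge R2<->R0 -> R2=(0,5,8) R0=(0,5,8)
Op 8: inc R2 by 4 -> R2=(0,5,12) value=17
Op 9: merge R1<->R2 -> R1=(0,5,12) R2=(0,5,12)
Op 10: merge R0<->R2 -> R0=(0,5,12) R2=(0,5,12)
Op 11: merge R0<->R1 -> R0=(0,5,12) R1=(0,5,12)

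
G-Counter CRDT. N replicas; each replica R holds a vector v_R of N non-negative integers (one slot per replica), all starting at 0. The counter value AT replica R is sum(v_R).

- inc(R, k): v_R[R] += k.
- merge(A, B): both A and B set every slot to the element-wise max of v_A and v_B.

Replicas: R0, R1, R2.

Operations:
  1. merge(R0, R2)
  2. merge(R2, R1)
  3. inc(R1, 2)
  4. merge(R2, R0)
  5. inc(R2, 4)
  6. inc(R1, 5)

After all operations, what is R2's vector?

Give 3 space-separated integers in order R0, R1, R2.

Op 1: merge R0<->R2 -> R0=(0,0,0) R2=(0,0,0)
Op 2: merge R2<->R1 -> R2=(0,0,0) R1=(0,0,0)
Op 3: inc R1 by 2 -> R1=(0,2,0) value=2
Op 4: merge R2<->R0 -> R2=(0,0,0) R0=(0,0,0)
Op 5: inc R2 by 4 -> R2=(0,0,4) value=4
Op 6: inc R1 by 5 -> R1=(0,7,0) value=7

Answer: 0 0 4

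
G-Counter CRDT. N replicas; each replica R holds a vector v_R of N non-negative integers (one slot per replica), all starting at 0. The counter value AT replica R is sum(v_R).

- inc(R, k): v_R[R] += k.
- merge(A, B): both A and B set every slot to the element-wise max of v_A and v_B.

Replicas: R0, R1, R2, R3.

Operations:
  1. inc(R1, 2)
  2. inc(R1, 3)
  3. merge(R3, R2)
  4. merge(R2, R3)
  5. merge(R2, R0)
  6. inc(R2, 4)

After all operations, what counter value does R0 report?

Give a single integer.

Answer: 0

Derivation:
Op 1: inc R1 by 2 -> R1=(0,2,0,0) value=2
Op 2: inc R1 by 3 -> R1=(0,5,0,0) value=5
Op 3: merge R3<->R2 -> R3=(0,0,0,0) R2=(0,0,0,0)
Op 4: merge R2<->R3 -> R2=(0,0,0,0) R3=(0,0,0,0)
Op 5: merge R2<->R0 -> R2=(0,0,0,0) R0=(0,0,0,0)
Op 6: inc R2 by 4 -> R2=(0,0,4,0) value=4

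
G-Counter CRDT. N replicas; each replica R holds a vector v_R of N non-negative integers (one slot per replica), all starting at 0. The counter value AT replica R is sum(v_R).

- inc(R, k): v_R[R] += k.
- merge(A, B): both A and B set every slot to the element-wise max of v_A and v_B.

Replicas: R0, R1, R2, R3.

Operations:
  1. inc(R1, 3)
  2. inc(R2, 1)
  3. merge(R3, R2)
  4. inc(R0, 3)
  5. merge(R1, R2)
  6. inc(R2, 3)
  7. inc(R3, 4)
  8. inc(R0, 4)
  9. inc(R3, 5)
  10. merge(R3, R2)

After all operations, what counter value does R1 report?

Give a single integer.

Answer: 4

Derivation:
Op 1: inc R1 by 3 -> R1=(0,3,0,0) value=3
Op 2: inc R2 by 1 -> R2=(0,0,1,0) value=1
Op 3: merge R3<->R2 -> R3=(0,0,1,0) R2=(0,0,1,0)
Op 4: inc R0 by 3 -> R0=(3,0,0,0) value=3
Op 5: merge R1<->R2 -> R1=(0,3,1,0) R2=(0,3,1,0)
Op 6: inc R2 by 3 -> R2=(0,3,4,0) value=7
Op 7: inc R3 by 4 -> R3=(0,0,1,4) value=5
Op 8: inc R0 by 4 -> R0=(7,0,0,0) value=7
Op 9: inc R3 by 5 -> R3=(0,0,1,9) value=10
Op 10: merge R3<->R2 -> R3=(0,3,4,9) R2=(0,3,4,9)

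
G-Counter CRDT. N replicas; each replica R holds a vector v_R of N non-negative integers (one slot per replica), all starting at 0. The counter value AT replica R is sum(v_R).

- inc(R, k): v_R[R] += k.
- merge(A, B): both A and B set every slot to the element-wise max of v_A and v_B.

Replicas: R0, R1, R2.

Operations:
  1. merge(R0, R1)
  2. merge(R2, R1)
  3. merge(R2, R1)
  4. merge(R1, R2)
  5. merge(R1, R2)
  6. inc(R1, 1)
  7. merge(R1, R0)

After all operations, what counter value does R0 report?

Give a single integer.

Op 1: merge R0<->R1 -> R0=(0,0,0) R1=(0,0,0)
Op 2: merge R2<->R1 -> R2=(0,0,0) R1=(0,0,0)
Op 3: merge R2<->R1 -> R2=(0,0,0) R1=(0,0,0)
Op 4: merge R1<->R2 -> R1=(0,0,0) R2=(0,0,0)
Op 5: merge R1<->R2 -> R1=(0,0,0) R2=(0,0,0)
Op 6: inc R1 by 1 -> R1=(0,1,0) value=1
Op 7: merge R1<->R0 -> R1=(0,1,0) R0=(0,1,0)

Answer: 1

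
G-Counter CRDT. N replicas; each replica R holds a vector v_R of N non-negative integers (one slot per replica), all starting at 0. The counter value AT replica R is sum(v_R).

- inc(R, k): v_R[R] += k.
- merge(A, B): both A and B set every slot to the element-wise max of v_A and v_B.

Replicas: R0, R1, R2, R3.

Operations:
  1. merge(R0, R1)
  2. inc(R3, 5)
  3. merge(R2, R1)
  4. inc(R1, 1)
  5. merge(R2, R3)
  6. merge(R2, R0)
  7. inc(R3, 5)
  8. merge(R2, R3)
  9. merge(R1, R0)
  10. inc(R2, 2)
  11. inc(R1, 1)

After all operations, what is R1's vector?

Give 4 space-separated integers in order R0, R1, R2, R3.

Op 1: merge R0<->R1 -> R0=(0,0,0,0) R1=(0,0,0,0)
Op 2: inc R3 by 5 -> R3=(0,0,0,5) value=5
Op 3: merge R2<->R1 -> R2=(0,0,0,0) R1=(0,0,0,0)
Op 4: inc R1 by 1 -> R1=(0,1,0,0) value=1
Op 5: merge R2<->R3 -> R2=(0,0,0,5) R3=(0,0,0,5)
Op 6: merge R2<->R0 -> R2=(0,0,0,5) R0=(0,0,0,5)
Op 7: inc R3 by 5 -> R3=(0,0,0,10) value=10
Op 8: merge R2<->R3 -> R2=(0,0,0,10) R3=(0,0,0,10)
Op 9: merge R1<->R0 -> R1=(0,1,0,5) R0=(0,1,0,5)
Op 10: inc R2 by 2 -> R2=(0,0,2,10) value=12
Op 11: inc R1 by 1 -> R1=(0,2,0,5) value=7

Answer: 0 2 0 5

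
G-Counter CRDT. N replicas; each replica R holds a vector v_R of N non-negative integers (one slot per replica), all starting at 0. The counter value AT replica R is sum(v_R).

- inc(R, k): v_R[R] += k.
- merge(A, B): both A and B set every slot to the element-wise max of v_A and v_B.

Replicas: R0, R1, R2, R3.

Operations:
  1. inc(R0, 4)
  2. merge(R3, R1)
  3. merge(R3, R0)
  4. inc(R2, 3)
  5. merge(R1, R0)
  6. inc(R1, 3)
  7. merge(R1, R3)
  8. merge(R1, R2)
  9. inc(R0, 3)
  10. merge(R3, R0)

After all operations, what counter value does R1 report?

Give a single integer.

Answer: 10

Derivation:
Op 1: inc R0 by 4 -> R0=(4,0,0,0) value=4
Op 2: merge R3<->R1 -> R3=(0,0,0,0) R1=(0,0,0,0)
Op 3: merge R3<->R0 -> R3=(4,0,0,0) R0=(4,0,0,0)
Op 4: inc R2 by 3 -> R2=(0,0,3,0) value=3
Op 5: merge R1<->R0 -> R1=(4,0,0,0) R0=(4,0,0,0)
Op 6: inc R1 by 3 -> R1=(4,3,0,0) value=7
Op 7: merge R1<->R3 -> R1=(4,3,0,0) R3=(4,3,0,0)
Op 8: merge R1<->R2 -> R1=(4,3,3,0) R2=(4,3,3,0)
Op 9: inc R0 by 3 -> R0=(7,0,0,0) value=7
Op 10: merge R3<->R0 -> R3=(7,3,0,0) R0=(7,3,0,0)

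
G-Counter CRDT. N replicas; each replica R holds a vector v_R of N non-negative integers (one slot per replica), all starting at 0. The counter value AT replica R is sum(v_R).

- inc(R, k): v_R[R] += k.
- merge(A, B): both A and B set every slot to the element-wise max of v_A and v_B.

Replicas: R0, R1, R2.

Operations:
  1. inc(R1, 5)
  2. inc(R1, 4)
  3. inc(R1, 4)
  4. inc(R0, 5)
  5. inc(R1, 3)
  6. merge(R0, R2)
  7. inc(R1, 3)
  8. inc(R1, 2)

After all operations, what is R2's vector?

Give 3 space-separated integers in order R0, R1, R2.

Op 1: inc R1 by 5 -> R1=(0,5,0) value=5
Op 2: inc R1 by 4 -> R1=(0,9,0) value=9
Op 3: inc R1 by 4 -> R1=(0,13,0) value=13
Op 4: inc R0 by 5 -> R0=(5,0,0) value=5
Op 5: inc R1 by 3 -> R1=(0,16,0) value=16
Op 6: merge R0<->R2 -> R0=(5,0,0) R2=(5,0,0)
Op 7: inc R1 by 3 -> R1=(0,19,0) value=19
Op 8: inc R1 by 2 -> R1=(0,21,0) value=21

Answer: 5 0 0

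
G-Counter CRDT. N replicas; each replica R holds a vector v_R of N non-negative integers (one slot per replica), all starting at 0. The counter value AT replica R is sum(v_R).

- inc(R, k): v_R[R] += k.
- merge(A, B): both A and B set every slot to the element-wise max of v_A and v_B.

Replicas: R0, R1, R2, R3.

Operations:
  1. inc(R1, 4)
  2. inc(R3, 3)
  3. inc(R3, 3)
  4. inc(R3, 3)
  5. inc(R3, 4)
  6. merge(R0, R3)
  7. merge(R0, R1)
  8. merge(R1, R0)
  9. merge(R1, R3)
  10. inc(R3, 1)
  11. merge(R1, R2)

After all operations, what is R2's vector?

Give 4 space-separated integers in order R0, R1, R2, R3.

Answer: 0 4 0 13

Derivation:
Op 1: inc R1 by 4 -> R1=(0,4,0,0) value=4
Op 2: inc R3 by 3 -> R3=(0,0,0,3) value=3
Op 3: inc R3 by 3 -> R3=(0,0,0,6) value=6
Op 4: inc R3 by 3 -> R3=(0,0,0,9) value=9
Op 5: inc R3 by 4 -> R3=(0,0,0,13) value=13
Op 6: merge R0<->R3 -> R0=(0,0,0,13) R3=(0,0,0,13)
Op 7: merge R0<->R1 -> R0=(0,4,0,13) R1=(0,4,0,13)
Op 8: merge R1<->R0 -> R1=(0,4,0,13) R0=(0,4,0,13)
Op 9: merge R1<->R3 -> R1=(0,4,0,13) R3=(0,4,0,13)
Op 10: inc R3 by 1 -> R3=(0,4,0,14) value=18
Op 11: merge R1<->R2 -> R1=(0,4,0,13) R2=(0,4,0,13)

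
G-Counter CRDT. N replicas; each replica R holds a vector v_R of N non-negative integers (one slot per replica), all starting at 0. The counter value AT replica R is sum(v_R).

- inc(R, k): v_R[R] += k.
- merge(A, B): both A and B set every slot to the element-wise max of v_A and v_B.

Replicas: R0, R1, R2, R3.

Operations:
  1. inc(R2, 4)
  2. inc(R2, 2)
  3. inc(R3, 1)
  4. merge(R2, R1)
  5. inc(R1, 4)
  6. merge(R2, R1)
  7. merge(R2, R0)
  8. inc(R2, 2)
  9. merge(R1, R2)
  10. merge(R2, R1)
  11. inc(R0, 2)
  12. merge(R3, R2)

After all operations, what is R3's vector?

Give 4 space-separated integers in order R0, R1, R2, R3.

Op 1: inc R2 by 4 -> R2=(0,0,4,0) value=4
Op 2: inc R2 by 2 -> R2=(0,0,6,0) value=6
Op 3: inc R3 by 1 -> R3=(0,0,0,1) value=1
Op 4: merge R2<->R1 -> R2=(0,0,6,0) R1=(0,0,6,0)
Op 5: inc R1 by 4 -> R1=(0,4,6,0) value=10
Op 6: merge R2<->R1 -> R2=(0,4,6,0) R1=(0,4,6,0)
Op 7: merge R2<->R0 -> R2=(0,4,6,0) R0=(0,4,6,0)
Op 8: inc R2 by 2 -> R2=(0,4,8,0) value=12
Op 9: merge R1<->R2 -> R1=(0,4,8,0) R2=(0,4,8,0)
Op 10: merge R2<->R1 -> R2=(0,4,8,0) R1=(0,4,8,0)
Op 11: inc R0 by 2 -> R0=(2,4,6,0) value=12
Op 12: merge R3<->R2 -> R3=(0,4,8,1) R2=(0,4,8,1)

Answer: 0 4 8 1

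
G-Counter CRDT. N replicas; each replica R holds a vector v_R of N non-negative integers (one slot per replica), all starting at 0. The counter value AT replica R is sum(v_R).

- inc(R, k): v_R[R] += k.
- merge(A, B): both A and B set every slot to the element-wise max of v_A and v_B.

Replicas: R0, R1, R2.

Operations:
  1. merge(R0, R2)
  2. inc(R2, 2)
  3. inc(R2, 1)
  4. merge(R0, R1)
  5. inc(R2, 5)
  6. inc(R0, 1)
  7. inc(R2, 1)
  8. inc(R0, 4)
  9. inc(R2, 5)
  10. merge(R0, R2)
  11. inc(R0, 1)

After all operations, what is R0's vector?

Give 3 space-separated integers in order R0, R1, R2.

Op 1: merge R0<->R2 -> R0=(0,0,0) R2=(0,0,0)
Op 2: inc R2 by 2 -> R2=(0,0,2) value=2
Op 3: inc R2 by 1 -> R2=(0,0,3) value=3
Op 4: merge R0<->R1 -> R0=(0,0,0) R1=(0,0,0)
Op 5: inc R2 by 5 -> R2=(0,0,8) value=8
Op 6: inc R0 by 1 -> R0=(1,0,0) value=1
Op 7: inc R2 by 1 -> R2=(0,0,9) value=9
Op 8: inc R0 by 4 -> R0=(5,0,0) value=5
Op 9: inc R2 by 5 -> R2=(0,0,14) value=14
Op 10: merge R0<->R2 -> R0=(5,0,14) R2=(5,0,14)
Op 11: inc R0 by 1 -> R0=(6,0,14) value=20

Answer: 6 0 14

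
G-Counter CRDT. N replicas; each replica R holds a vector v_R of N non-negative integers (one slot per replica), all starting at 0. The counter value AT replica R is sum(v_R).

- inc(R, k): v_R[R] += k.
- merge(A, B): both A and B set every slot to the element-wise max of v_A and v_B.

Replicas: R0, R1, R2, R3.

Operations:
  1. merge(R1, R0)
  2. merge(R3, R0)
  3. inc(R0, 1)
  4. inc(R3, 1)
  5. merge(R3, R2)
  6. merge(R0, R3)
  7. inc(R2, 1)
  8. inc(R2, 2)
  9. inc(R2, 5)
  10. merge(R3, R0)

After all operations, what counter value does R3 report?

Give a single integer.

Answer: 2

Derivation:
Op 1: merge R1<->R0 -> R1=(0,0,0,0) R0=(0,0,0,0)
Op 2: merge R3<->R0 -> R3=(0,0,0,0) R0=(0,0,0,0)
Op 3: inc R0 by 1 -> R0=(1,0,0,0) value=1
Op 4: inc R3 by 1 -> R3=(0,0,0,1) value=1
Op 5: merge R3<->R2 -> R3=(0,0,0,1) R2=(0,0,0,1)
Op 6: merge R0<->R3 -> R0=(1,0,0,1) R3=(1,0,0,1)
Op 7: inc R2 by 1 -> R2=(0,0,1,1) value=2
Op 8: inc R2 by 2 -> R2=(0,0,3,1) value=4
Op 9: inc R2 by 5 -> R2=(0,0,8,1) value=9
Op 10: merge R3<->R0 -> R3=(1,0,0,1) R0=(1,0,0,1)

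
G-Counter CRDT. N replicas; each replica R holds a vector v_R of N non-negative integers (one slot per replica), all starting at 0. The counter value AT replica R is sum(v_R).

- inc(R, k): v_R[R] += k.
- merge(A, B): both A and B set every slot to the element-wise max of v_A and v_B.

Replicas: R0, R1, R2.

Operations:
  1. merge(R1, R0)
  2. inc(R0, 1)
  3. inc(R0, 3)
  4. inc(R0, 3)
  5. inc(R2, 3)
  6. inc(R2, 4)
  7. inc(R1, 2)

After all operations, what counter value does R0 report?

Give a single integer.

Op 1: merge R1<->R0 -> R1=(0,0,0) R0=(0,0,0)
Op 2: inc R0 by 1 -> R0=(1,0,0) value=1
Op 3: inc R0 by 3 -> R0=(4,0,0) value=4
Op 4: inc R0 by 3 -> R0=(7,0,0) value=7
Op 5: inc R2 by 3 -> R2=(0,0,3) value=3
Op 6: inc R2 by 4 -> R2=(0,0,7) value=7
Op 7: inc R1 by 2 -> R1=(0,2,0) value=2

Answer: 7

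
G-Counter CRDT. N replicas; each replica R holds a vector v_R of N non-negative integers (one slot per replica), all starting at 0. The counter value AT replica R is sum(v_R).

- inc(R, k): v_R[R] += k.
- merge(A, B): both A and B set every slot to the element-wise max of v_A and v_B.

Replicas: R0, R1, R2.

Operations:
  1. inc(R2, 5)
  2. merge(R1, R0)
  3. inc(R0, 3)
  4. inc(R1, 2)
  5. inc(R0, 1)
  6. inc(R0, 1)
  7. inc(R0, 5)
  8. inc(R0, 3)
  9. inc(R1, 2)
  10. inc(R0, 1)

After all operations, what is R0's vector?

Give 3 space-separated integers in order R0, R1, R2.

Answer: 14 0 0

Derivation:
Op 1: inc R2 by 5 -> R2=(0,0,5) value=5
Op 2: merge R1<->R0 -> R1=(0,0,0) R0=(0,0,0)
Op 3: inc R0 by 3 -> R0=(3,0,0) value=3
Op 4: inc R1 by 2 -> R1=(0,2,0) value=2
Op 5: inc R0 by 1 -> R0=(4,0,0) value=4
Op 6: inc R0 by 1 -> R0=(5,0,0) value=5
Op 7: inc R0 by 5 -> R0=(10,0,0) value=10
Op 8: inc R0 by 3 -> R0=(13,0,0) value=13
Op 9: inc R1 by 2 -> R1=(0,4,0) value=4
Op 10: inc R0 by 1 -> R0=(14,0,0) value=14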